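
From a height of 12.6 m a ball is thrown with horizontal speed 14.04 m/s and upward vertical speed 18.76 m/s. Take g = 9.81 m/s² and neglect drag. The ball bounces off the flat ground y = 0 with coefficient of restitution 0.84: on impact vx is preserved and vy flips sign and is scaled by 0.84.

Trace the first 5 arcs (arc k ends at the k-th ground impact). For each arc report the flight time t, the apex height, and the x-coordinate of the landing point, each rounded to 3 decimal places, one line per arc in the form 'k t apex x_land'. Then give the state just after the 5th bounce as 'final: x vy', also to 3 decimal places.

Arc 1: start y=12.600, vy=18.760 → t=4.407, apex=30.538, x_land=61.881, impact vy=-24.478
  bounce: vy ← 0.84·24.478 = 20.561
Arc 2: start y=0.000, vy=20.561 → t=4.192, apex=21.547, x_land=120.735, impact vy=-20.561
  bounce: vy ← 0.84·20.561 = 17.271
Arc 3: start y=0.000, vy=17.271 → t=3.521, apex=15.204, x_land=170.172, impact vy=-17.271
  bounce: vy ← 0.84·17.271 = 14.508
Arc 4: start y=0.000, vy=14.508 → t=2.958, apex=10.728, x_land=211.700, impact vy=-14.508
  bounce: vy ← 0.84·14.508 = 12.187
Arc 5: start y=0.000, vy=12.187 → t=2.485, apex=7.570, x_land=246.583, impact vy=-12.187
  bounce: vy ← 0.84·12.187 = 10.237

1 4.407 30.538 61.881
2 4.192 21.547 120.735
3 3.521 15.204 170.172
4 2.958 10.728 211.700
5 2.485 7.570 246.583
final: 246.583 10.237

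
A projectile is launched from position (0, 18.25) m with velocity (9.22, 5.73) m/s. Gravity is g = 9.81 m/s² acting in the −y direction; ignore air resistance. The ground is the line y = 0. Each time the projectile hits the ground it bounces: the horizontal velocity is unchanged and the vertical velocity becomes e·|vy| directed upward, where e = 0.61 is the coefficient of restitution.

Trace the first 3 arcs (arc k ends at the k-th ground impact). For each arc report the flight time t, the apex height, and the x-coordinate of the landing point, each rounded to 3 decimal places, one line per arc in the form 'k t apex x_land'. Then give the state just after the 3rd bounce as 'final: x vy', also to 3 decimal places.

1 2.600 19.923 23.967
2 2.459 7.414 46.638
3 1.500 2.759 60.466
final: 60.466 4.488

Arc 1: start y=18.250, vy=5.730 → t=2.600, apex=19.923, x_land=23.967, impact vy=-19.771
  bounce: vy ← 0.61·19.771 = 12.060
Arc 2: start y=0.000, vy=12.060 → t=2.459, apex=7.414, x_land=46.638, impact vy=-12.060
  bounce: vy ← 0.61·12.060 = 7.357
Arc 3: start y=0.000, vy=7.357 → t=1.500, apex=2.759, x_land=60.466, impact vy=-7.357
  bounce: vy ← 0.61·7.357 = 4.488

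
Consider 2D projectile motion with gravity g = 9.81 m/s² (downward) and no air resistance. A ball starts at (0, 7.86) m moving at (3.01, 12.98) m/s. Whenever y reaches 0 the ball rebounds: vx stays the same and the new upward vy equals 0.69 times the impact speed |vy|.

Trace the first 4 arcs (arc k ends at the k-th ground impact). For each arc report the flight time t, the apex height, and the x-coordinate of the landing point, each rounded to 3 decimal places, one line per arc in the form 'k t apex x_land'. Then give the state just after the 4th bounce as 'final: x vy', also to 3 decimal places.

1 3.154 16.447 9.494
2 2.527 7.831 17.101
3 1.744 3.728 22.349
4 1.203 1.775 25.970
final: 25.970 4.072

Arc 1: start y=7.860, vy=12.980 → t=3.154, apex=16.447, x_land=9.494, impact vy=-17.964
  bounce: vy ← 0.69·17.964 = 12.395
Arc 2: start y=0.000, vy=12.395 → t=2.527, apex=7.831, x_land=17.101, impact vy=-12.395
  bounce: vy ← 0.69·12.395 = 8.553
Arc 3: start y=0.000, vy=8.553 → t=1.744, apex=3.728, x_land=22.349, impact vy=-8.553
  bounce: vy ← 0.69·8.553 = 5.901
Arc 4: start y=0.000, vy=5.901 → t=1.203, apex=1.775, x_land=25.970, impact vy=-5.901
  bounce: vy ← 0.69·5.901 = 4.072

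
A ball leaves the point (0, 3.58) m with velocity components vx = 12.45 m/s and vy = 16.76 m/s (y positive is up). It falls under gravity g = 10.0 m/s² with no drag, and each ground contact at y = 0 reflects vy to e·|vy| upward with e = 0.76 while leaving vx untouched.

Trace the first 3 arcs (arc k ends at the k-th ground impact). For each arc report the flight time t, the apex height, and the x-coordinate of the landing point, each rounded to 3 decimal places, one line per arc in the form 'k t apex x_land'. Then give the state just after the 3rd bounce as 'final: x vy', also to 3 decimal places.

Arc 1: start y=3.580, vy=16.760 → t=3.553, apex=17.625, x_land=44.241, impact vy=-18.775
  bounce: vy ← 0.76·18.775 = 14.269
Arc 2: start y=0.000, vy=14.269 → t=2.854, apex=10.180, x_land=79.771, impact vy=-14.269
  bounce: vy ← 0.76·14.269 = 10.844
Arc 3: start y=0.000, vy=10.844 → t=2.169, apex=5.880, x_land=106.773, impact vy=-10.844
  bounce: vy ← 0.76·10.844 = 8.242

1 3.553 17.625 44.241
2 2.854 10.180 79.771
3 2.169 5.880 106.773
final: 106.773 8.242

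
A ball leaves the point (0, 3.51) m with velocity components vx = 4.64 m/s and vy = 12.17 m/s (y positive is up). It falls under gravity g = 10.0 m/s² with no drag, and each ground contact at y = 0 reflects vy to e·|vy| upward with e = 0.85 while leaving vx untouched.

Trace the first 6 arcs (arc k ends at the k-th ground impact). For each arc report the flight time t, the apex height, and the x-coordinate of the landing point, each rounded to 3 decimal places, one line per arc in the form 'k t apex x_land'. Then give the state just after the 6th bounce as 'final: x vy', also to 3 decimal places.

1 2.695 10.915 12.503
2 2.512 7.886 24.157
3 2.135 5.698 34.064
4 1.815 4.117 42.484
5 1.543 2.974 49.642
6 1.311 2.149 55.726
final: 55.726 5.572

Arc 1: start y=3.510, vy=12.170 → t=2.695, apex=10.915, x_land=12.503, impact vy=-14.775
  bounce: vy ← 0.85·14.775 = 12.559
Arc 2: start y=0.000, vy=12.559 → t=2.512, apex=7.886, x_land=24.157, impact vy=-12.559
  bounce: vy ← 0.85·12.559 = 10.675
Arc 3: start y=0.000, vy=10.675 → t=2.135, apex=5.698, x_land=34.064, impact vy=-10.675
  bounce: vy ← 0.85·10.675 = 9.074
Arc 4: start y=0.000, vy=9.074 → t=1.815, apex=4.117, x_land=42.484, impact vy=-9.074
  bounce: vy ← 0.85·9.074 = 7.713
Arc 5: start y=0.000, vy=7.713 → t=1.543, apex=2.974, x_land=49.642, impact vy=-7.713
  bounce: vy ← 0.85·7.713 = 6.556
Arc 6: start y=0.000, vy=6.556 → t=1.311, apex=2.149, x_land=55.726, impact vy=-6.556
  bounce: vy ← 0.85·6.556 = 5.572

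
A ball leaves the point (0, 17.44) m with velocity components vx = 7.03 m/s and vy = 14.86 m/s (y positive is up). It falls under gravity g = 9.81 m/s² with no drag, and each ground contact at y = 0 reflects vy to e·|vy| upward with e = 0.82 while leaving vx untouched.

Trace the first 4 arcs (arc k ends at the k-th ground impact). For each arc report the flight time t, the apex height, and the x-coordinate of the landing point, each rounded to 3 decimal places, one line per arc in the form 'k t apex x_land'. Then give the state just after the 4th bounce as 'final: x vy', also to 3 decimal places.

Arc 1: start y=17.440, vy=14.860 → t=3.933, apex=28.695, x_land=27.652, impact vy=-23.727
  bounce: vy ← 0.82·23.727 = 19.457
Arc 2: start y=0.000, vy=19.457 → t=3.967, apex=19.294, x_land=55.538, impact vy=-19.457
  bounce: vy ← 0.82·19.457 = 15.954
Arc 3: start y=0.000, vy=15.954 → t=3.253, apex=12.974, x_land=78.404, impact vy=-15.954
  bounce: vy ← 0.82·15.954 = 13.083
Arc 4: start y=0.000, vy=13.083 → t=2.667, apex=8.723, x_land=97.155, impact vy=-13.083
  bounce: vy ← 0.82·13.083 = 10.728

1 3.933 28.695 27.652
2 3.967 19.294 55.538
3 3.253 12.974 78.404
4 2.667 8.723 97.155
final: 97.155 10.728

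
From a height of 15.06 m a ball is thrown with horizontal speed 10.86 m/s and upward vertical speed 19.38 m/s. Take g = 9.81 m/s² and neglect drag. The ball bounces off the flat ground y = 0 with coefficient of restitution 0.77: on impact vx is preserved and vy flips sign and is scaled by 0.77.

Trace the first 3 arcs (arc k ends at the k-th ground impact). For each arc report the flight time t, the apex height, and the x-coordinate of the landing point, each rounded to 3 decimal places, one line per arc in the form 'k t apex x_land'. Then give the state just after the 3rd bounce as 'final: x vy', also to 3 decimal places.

1 4.616 34.203 50.132
2 4.067 20.279 94.295
3 3.131 12.023 128.301
final: 128.301 11.826

Arc 1: start y=15.060, vy=19.380 → t=4.616, apex=34.203, x_land=50.132, impact vy=-25.905
  bounce: vy ← 0.77·25.905 = 19.947
Arc 2: start y=0.000, vy=19.947 → t=4.067, apex=20.279, x_land=94.295, impact vy=-19.947
  bounce: vy ← 0.77·19.947 = 15.359
Arc 3: start y=0.000, vy=15.359 → t=3.131, apex=12.023, x_land=128.301, impact vy=-15.359
  bounce: vy ← 0.77·15.359 = 11.826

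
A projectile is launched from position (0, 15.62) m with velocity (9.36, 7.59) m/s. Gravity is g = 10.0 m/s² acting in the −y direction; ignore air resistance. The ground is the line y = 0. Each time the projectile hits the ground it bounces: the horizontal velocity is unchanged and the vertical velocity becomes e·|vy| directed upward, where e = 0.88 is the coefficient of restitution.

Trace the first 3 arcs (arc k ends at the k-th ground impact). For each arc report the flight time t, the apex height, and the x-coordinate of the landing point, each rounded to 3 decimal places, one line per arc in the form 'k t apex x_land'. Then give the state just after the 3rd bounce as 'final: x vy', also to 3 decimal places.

Arc 1: start y=15.620, vy=7.590 → t=2.683, apex=18.500, x_land=25.109, impact vy=-19.236
  bounce: vy ← 0.88·19.236 = 16.927
Arc 2: start y=0.000, vy=16.927 → t=3.385, apex=14.327, x_land=56.797, impact vy=-16.927
  bounce: vy ← 0.88·16.927 = 14.896
Arc 3: start y=0.000, vy=14.896 → t=2.979, apex=11.095, x_land=84.682, impact vy=-14.896
  bounce: vy ← 0.88·14.896 = 13.109

1 2.683 18.500 25.109
2 3.385 14.327 56.797
3 2.979 11.095 84.682
final: 84.682 13.109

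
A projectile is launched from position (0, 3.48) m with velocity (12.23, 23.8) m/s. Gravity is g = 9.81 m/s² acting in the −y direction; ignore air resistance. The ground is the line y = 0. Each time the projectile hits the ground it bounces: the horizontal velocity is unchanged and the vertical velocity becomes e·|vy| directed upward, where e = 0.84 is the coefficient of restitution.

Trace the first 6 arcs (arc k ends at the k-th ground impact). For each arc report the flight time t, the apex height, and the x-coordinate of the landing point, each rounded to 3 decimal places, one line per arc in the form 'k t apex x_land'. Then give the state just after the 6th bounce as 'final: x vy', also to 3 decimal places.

Arc 1: start y=3.480, vy=23.800 → t=4.994, apex=32.351, x_land=61.080, impact vy=-25.194
  bounce: vy ← 0.84·25.194 = 21.163
Arc 2: start y=0.000, vy=21.163 → t=4.315, apex=22.827, x_land=113.846, impact vy=-21.163
  bounce: vy ← 0.84·21.163 = 17.777
Arc 3: start y=0.000, vy=17.777 → t=3.624, apex=16.106, x_land=158.170, impact vy=-17.777
  bounce: vy ← 0.84·17.777 = 14.932
Arc 4: start y=0.000, vy=14.932 → t=3.044, apex=11.365, x_land=195.402, impact vy=-14.932
  bounce: vy ← 0.84·14.932 = 12.543
Arc 5: start y=0.000, vy=12.543 → t=2.557, apex=8.019, x_land=226.677, impact vy=-12.543
  bounce: vy ← 0.84·12.543 = 10.536
Arc 6: start y=0.000, vy=10.536 → t=2.148, apex=5.658, x_land=252.947, impact vy=-10.536
  bounce: vy ← 0.84·10.536 = 8.850

1 4.994 32.351 61.080
2 4.315 22.827 113.846
3 3.624 16.106 158.170
4 3.044 11.365 195.402
5 2.557 8.019 226.677
6 2.148 5.658 252.947
final: 252.947 8.850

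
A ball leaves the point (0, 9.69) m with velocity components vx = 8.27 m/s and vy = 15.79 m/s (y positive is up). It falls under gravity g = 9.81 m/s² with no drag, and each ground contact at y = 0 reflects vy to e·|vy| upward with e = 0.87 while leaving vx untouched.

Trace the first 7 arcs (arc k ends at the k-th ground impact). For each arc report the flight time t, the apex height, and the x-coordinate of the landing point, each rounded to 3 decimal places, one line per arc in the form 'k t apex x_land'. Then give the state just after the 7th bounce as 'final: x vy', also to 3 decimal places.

Arc 1: start y=9.690, vy=15.790 → t=3.746, apex=22.398, x_land=30.983, impact vy=-20.963
  bounce: vy ← 0.87·20.963 = 18.238
Arc 2: start y=0.000, vy=18.238 → t=3.718, apex=16.953, x_land=61.733, impact vy=-18.238
  bounce: vy ← 0.87·18.238 = 15.867
Arc 3: start y=0.000, vy=15.867 → t=3.235, apex=12.832, x_land=88.485, impact vy=-15.867
  bounce: vy ← 0.87·15.867 = 13.804
Arc 4: start y=0.000, vy=13.804 → t=2.814, apex=9.712, x_land=111.759, impact vy=-13.804
  bounce: vy ← 0.87·13.804 = 12.010
Arc 5: start y=0.000, vy=12.010 → t=2.448, apex=7.351, x_land=132.007, impact vy=-12.010
  bounce: vy ← 0.87·12.010 = 10.448
Arc 6: start y=0.000, vy=10.448 → t=2.130, apex=5.564, x_land=149.624, impact vy=-10.448
  bounce: vy ← 0.87·10.448 = 9.090
Arc 7: start y=0.000, vy=9.090 → t=1.853, apex=4.211, x_land=164.950, impact vy=-9.090
  bounce: vy ← 0.87·9.090 = 7.908

1 3.746 22.398 30.983
2 3.718 16.953 61.733
3 3.235 12.832 88.485
4 2.814 9.712 111.759
5 2.448 7.351 132.007
6 2.130 5.564 149.624
7 1.853 4.211 164.950
final: 164.950 7.908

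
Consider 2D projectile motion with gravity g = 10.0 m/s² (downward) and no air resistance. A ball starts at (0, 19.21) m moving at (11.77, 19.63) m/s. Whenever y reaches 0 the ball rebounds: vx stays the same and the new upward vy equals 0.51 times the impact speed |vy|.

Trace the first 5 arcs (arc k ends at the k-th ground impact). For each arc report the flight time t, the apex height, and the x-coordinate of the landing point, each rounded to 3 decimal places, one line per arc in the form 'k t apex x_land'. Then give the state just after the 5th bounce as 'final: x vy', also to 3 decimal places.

Arc 1: start y=19.210, vy=19.630 → t=4.737, apex=38.477, x_land=55.755, impact vy=-27.741
  bounce: vy ← 0.51·27.741 = 14.148
Arc 2: start y=0.000, vy=14.148 → t=2.830, apex=10.008, x_land=89.059, impact vy=-14.148
  bounce: vy ← 0.51·14.148 = 7.215
Arc 3: start y=0.000, vy=7.215 → t=1.443, apex=2.603, x_land=106.044, impact vy=-7.215
  bounce: vy ← 0.51·7.215 = 3.680
Arc 4: start y=0.000, vy=3.680 → t=0.736, apex=0.677, x_land=114.706, impact vy=-3.680
  bounce: vy ← 0.51·3.680 = 1.877
Arc 5: start y=0.000, vy=1.877 → t=0.375, apex=0.176, x_land=119.124, impact vy=-1.877
  bounce: vy ← 0.51·1.877 = 0.957

1 4.737 38.477 55.755
2 2.830 10.008 89.059
3 1.443 2.603 106.044
4 0.736 0.677 114.706
5 0.375 0.176 119.124
final: 119.124 0.957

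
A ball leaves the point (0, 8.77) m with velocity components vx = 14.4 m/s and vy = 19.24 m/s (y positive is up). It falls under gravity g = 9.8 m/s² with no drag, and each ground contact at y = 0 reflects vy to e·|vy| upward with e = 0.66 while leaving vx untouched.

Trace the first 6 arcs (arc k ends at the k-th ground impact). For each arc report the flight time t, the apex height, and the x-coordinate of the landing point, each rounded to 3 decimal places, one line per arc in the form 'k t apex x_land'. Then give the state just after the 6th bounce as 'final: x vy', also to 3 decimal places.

Arc 1: start y=8.770, vy=19.240 → t=4.339, apex=27.657, x_land=62.482, impact vy=-23.282
  bounce: vy ← 0.66·23.282 = 15.366
Arc 2: start y=0.000, vy=15.366 → t=3.136, apex=12.047, x_land=107.640, impact vy=-15.366
  bounce: vy ← 0.66·15.366 = 10.142
Arc 3: start y=0.000, vy=10.142 → t=2.070, apex=5.248, x_land=137.445, impact vy=-10.142
  bounce: vy ← 0.66·10.142 = 6.694
Arc 4: start y=0.000, vy=6.694 → t=1.366, apex=2.286, x_land=157.116, impact vy=-6.694
  bounce: vy ← 0.66·6.694 = 4.418
Arc 5: start y=0.000, vy=4.418 → t=0.902, apex=0.996, x_land=170.099, impact vy=-4.418
  bounce: vy ← 0.66·4.418 = 2.916
Arc 6: start y=0.000, vy=2.916 → t=0.595, apex=0.434, x_land=178.667, impact vy=-2.916
  bounce: vy ← 0.66·2.916 = 1.924

1 4.339 27.657 62.482
2 3.136 12.047 107.640
3 2.070 5.248 137.445
4 1.366 2.286 157.116
5 0.902 0.996 170.099
6 0.595 0.434 178.667
final: 178.667 1.924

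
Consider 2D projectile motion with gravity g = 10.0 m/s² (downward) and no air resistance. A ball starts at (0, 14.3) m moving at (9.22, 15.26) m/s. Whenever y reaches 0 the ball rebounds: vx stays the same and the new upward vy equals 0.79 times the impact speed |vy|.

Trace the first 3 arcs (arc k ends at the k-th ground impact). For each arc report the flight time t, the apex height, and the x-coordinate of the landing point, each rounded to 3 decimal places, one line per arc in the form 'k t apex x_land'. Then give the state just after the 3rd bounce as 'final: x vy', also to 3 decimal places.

1 3.804 25.943 35.072
2 3.599 16.191 68.255
3 2.843 10.105 94.469
final: 94.469 11.231

Arc 1: start y=14.300, vy=15.260 → t=3.804, apex=25.943, x_land=35.072, impact vy=-22.779
  bounce: vy ← 0.79·22.779 = 17.995
Arc 2: start y=0.000, vy=17.995 → t=3.599, apex=16.191, x_land=68.255, impact vy=-17.995
  bounce: vy ← 0.79·17.995 = 14.216
Arc 3: start y=0.000, vy=14.216 → t=2.843, apex=10.105, x_land=94.469, impact vy=-14.216
  bounce: vy ← 0.79·14.216 = 11.231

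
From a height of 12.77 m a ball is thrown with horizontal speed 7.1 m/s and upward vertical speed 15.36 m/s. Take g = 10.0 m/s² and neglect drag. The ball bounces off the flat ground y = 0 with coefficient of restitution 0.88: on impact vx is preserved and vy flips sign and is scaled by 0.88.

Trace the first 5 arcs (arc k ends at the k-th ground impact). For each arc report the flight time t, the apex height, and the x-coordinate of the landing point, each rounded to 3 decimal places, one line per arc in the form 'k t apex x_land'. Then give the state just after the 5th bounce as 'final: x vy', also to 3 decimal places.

Arc 1: start y=12.770, vy=15.360 → t=3.753, apex=24.566, x_land=26.643, impact vy=-22.166
  bounce: vy ← 0.88·22.166 = 19.506
Arc 2: start y=0.000, vy=19.506 → t=3.901, apex=19.024, x_land=54.342, impact vy=-19.506
  bounce: vy ← 0.88·19.506 = 17.165
Arc 3: start y=0.000, vy=17.165 → t=3.433, apex=14.732, x_land=78.717, impact vy=-17.165
  bounce: vy ← 0.88·17.165 = 15.105
Arc 4: start y=0.000, vy=15.105 → t=3.021, apex=11.409, x_land=100.167, impact vy=-15.105
  bounce: vy ← 0.88·15.105 = 13.293
Arc 5: start y=0.000, vy=13.293 → t=2.659, apex=8.835, x_land=119.042, impact vy=-13.293
  bounce: vy ← 0.88·13.293 = 11.698

1 3.753 24.566 26.643
2 3.901 19.024 54.342
3 3.433 14.732 78.717
4 3.021 11.409 100.167
5 2.659 8.835 119.042
final: 119.042 11.698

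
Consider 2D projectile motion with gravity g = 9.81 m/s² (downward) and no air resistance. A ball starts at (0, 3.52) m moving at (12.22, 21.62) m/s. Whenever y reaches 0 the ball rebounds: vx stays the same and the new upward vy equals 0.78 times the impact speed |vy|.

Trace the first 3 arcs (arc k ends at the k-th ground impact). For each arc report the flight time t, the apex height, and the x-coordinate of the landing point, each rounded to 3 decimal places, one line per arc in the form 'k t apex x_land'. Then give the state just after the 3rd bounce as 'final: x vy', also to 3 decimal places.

1 4.565 27.344 55.784
2 3.683 16.636 100.793
3 2.873 10.121 135.901
final: 135.901 10.992

Arc 1: start y=3.520, vy=21.620 → t=4.565, apex=27.344, x_land=55.784, impact vy=-23.162
  bounce: vy ← 0.78·23.162 = 18.067
Arc 2: start y=0.000, vy=18.067 → t=3.683, apex=16.636, x_land=100.793, impact vy=-18.067
  bounce: vy ← 0.78·18.067 = 14.092
Arc 3: start y=0.000, vy=14.092 → t=2.873, apex=10.121, x_land=135.901, impact vy=-14.092
  bounce: vy ← 0.78·14.092 = 10.992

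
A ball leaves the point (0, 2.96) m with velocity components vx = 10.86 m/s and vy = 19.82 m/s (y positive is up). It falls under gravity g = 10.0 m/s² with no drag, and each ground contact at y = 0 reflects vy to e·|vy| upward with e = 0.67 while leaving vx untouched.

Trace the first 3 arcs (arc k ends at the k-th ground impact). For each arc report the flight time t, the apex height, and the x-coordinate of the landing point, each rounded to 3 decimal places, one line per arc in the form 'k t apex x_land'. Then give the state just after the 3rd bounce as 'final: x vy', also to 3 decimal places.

1 4.108 22.602 44.614
2 2.849 10.146 75.554
3 1.909 4.554 96.284
final: 96.284 6.395

Arc 1: start y=2.960, vy=19.820 → t=4.108, apex=22.602, x_land=44.614, impact vy=-21.261
  bounce: vy ← 0.67·21.261 = 14.245
Arc 2: start y=0.000, vy=14.245 → t=2.849, apex=10.146, x_land=75.554, impact vy=-14.245
  bounce: vy ← 0.67·14.245 = 9.544
Arc 3: start y=0.000, vy=9.544 → t=1.909, apex=4.554, x_land=96.284, impact vy=-9.544
  bounce: vy ← 0.67·9.544 = 6.395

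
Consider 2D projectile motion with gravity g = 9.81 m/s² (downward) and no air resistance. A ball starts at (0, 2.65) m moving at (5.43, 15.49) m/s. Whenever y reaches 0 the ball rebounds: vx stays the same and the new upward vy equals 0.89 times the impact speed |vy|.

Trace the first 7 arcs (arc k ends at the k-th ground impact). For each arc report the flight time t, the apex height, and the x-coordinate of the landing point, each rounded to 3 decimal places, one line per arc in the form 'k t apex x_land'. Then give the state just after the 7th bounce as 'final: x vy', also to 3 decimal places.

Arc 1: start y=2.650, vy=15.490 → t=3.321, apex=14.879, x_land=18.031, impact vy=-17.086
  bounce: vy ← 0.89·17.086 = 15.207
Arc 2: start y=0.000, vy=15.207 → t=3.100, apex=11.786, x_land=34.866, impact vy=-15.207
  bounce: vy ← 0.89·15.207 = 13.534
Arc 3: start y=0.000, vy=13.534 → t=2.759, apex=9.336, x_land=49.848, impact vy=-13.534
  bounce: vy ← 0.89·13.534 = 12.045
Arc 4: start y=0.000, vy=12.045 → t=2.456, apex=7.395, x_land=63.182, impact vy=-12.045
  bounce: vy ← 0.89·12.045 = 10.720
Arc 5: start y=0.000, vy=10.720 → t=2.186, apex=5.857, x_land=75.050, impact vy=-10.720
  bounce: vy ← 0.89·10.720 = 9.541
Arc 6: start y=0.000, vy=9.541 → t=1.945, apex=4.640, x_land=85.612, impact vy=-9.541
  bounce: vy ← 0.89·9.541 = 8.491
Arc 7: start y=0.000, vy=8.491 → t=1.731, apex=3.675, x_land=95.012, impact vy=-8.491
  bounce: vy ← 0.89·8.491 = 7.557

1 3.321 14.879 18.031
2 3.100 11.786 34.866
3 2.759 9.336 49.848
4 2.456 7.395 63.182
5 2.186 5.857 75.050
6 1.945 4.640 85.612
7 1.731 3.675 95.012
final: 95.012 7.557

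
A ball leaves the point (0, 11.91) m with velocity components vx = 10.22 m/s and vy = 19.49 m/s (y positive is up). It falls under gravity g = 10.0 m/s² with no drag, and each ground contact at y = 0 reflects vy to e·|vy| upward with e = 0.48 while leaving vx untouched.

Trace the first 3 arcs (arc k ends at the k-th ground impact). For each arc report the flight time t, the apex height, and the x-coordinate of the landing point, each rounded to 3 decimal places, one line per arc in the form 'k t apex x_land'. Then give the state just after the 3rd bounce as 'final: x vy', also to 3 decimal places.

1 4.435 30.903 45.327
2 2.387 7.120 69.718
3 1.146 1.640 81.426
final: 81.426 2.749

Arc 1: start y=11.910, vy=19.490 → t=4.435, apex=30.903, x_land=45.327, impact vy=-24.861
  bounce: vy ← 0.48·24.861 = 11.933
Arc 2: start y=0.000, vy=11.933 → t=2.387, apex=7.120, x_land=69.718, impact vy=-11.933
  bounce: vy ← 0.48·11.933 = 5.728
Arc 3: start y=0.000, vy=5.728 → t=1.146, apex=1.640, x_land=81.426, impact vy=-5.728
  bounce: vy ← 0.48·5.728 = 2.749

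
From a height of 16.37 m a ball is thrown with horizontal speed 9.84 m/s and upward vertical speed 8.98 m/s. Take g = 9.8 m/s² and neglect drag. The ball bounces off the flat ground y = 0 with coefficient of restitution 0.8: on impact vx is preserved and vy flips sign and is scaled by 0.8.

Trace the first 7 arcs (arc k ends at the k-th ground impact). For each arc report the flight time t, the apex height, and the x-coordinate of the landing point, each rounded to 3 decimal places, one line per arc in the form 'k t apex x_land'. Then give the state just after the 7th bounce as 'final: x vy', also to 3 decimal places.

1 2.961 20.484 29.136
2 3.271 13.110 61.326
3 2.617 8.390 87.079
4 2.094 5.370 107.681
5 1.675 3.437 124.162
6 1.340 2.199 137.347
7 1.072 1.408 147.895
final: 147.895 4.202

Arc 1: start y=16.370, vy=8.980 → t=2.961, apex=20.484, x_land=29.136, impact vy=-20.037
  bounce: vy ← 0.8·20.037 = 16.030
Arc 2: start y=0.000, vy=16.030 → t=3.271, apex=13.110, x_land=61.326, impact vy=-16.030
  bounce: vy ← 0.8·16.030 = 12.824
Arc 3: start y=0.000, vy=12.824 → t=2.617, apex=8.390, x_land=87.079, impact vy=-12.824
  bounce: vy ← 0.8·12.824 = 10.259
Arc 4: start y=0.000, vy=10.259 → t=2.094, apex=5.370, x_land=107.681, impact vy=-10.259
  bounce: vy ← 0.8·10.259 = 8.207
Arc 5: start y=0.000, vy=8.207 → t=1.675, apex=3.437, x_land=124.162, impact vy=-8.207
  bounce: vy ← 0.8·8.207 = 6.566
Arc 6: start y=0.000, vy=6.566 → t=1.340, apex=2.199, x_land=137.347, impact vy=-6.566
  bounce: vy ← 0.8·6.566 = 5.253
Arc 7: start y=0.000, vy=5.253 → t=1.072, apex=1.408, x_land=147.895, impact vy=-5.253
  bounce: vy ← 0.8·5.253 = 4.202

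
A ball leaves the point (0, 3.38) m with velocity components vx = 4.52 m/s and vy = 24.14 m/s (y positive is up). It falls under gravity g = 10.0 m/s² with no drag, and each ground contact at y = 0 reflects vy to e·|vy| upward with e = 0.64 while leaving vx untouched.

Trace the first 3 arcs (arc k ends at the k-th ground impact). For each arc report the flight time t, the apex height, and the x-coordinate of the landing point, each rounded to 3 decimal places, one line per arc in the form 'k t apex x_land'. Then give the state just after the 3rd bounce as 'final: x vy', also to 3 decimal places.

1 4.964 32.517 22.438
2 3.264 13.319 37.192
3 2.089 5.455 46.635
final: 46.635 6.685

Arc 1: start y=3.380, vy=24.140 → t=4.964, apex=32.517, x_land=22.438, impact vy=-25.502
  bounce: vy ← 0.64·25.502 = 16.321
Arc 2: start y=0.000, vy=16.321 → t=3.264, apex=13.319, x_land=37.192, impact vy=-16.321
  bounce: vy ← 0.64·16.321 = 10.446
Arc 3: start y=0.000, vy=10.446 → t=2.089, apex=5.455, x_land=46.635, impact vy=-10.446
  bounce: vy ← 0.64·10.446 = 6.685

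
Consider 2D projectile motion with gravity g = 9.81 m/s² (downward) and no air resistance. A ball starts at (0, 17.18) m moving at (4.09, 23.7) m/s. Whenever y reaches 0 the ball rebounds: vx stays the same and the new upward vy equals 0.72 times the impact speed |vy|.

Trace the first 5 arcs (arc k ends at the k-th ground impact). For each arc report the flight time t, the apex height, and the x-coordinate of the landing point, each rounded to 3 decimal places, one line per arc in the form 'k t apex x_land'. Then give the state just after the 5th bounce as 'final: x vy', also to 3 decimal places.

1 5.472 45.808 22.380
2 4.401 23.747 40.379
3 3.168 12.310 53.338
4 2.281 6.382 62.668
5 1.643 3.308 69.386
final: 69.386 5.801

Arc 1: start y=17.180, vy=23.700 → t=5.472, apex=45.808, x_land=22.380, impact vy=-29.979
  bounce: vy ← 0.72·29.979 = 21.585
Arc 2: start y=0.000, vy=21.585 → t=4.401, apex=23.747, x_land=40.379, impact vy=-21.585
  bounce: vy ← 0.72·21.585 = 15.541
Arc 3: start y=0.000, vy=15.541 → t=3.168, apex=12.310, x_land=53.338, impact vy=-15.541
  bounce: vy ← 0.72·15.541 = 11.190
Arc 4: start y=0.000, vy=11.190 → t=2.281, apex=6.382, x_land=62.668, impact vy=-11.190
  bounce: vy ← 0.72·11.190 = 8.057
Arc 5: start y=0.000, vy=8.057 → t=1.643, apex=3.308, x_land=69.386, impact vy=-8.057
  bounce: vy ← 0.72·8.057 = 5.801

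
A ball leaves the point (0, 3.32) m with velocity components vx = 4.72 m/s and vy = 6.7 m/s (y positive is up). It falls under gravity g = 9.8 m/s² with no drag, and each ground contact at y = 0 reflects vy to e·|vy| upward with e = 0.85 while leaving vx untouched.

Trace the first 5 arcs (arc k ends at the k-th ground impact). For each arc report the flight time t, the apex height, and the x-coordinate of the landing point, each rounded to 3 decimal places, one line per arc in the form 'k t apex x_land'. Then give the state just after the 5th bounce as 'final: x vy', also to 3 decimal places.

1 1.754 5.610 8.277
2 1.819 4.053 16.863
3 1.546 2.929 24.161
4 1.314 2.116 30.365
5 1.117 1.529 35.638
final: 35.638 4.653

Arc 1: start y=3.320, vy=6.700 → t=1.754, apex=5.610, x_land=8.277, impact vy=-10.486
  bounce: vy ← 0.85·10.486 = 8.913
Arc 2: start y=0.000, vy=8.913 → t=1.819, apex=4.053, x_land=16.863, impact vy=-8.913
  bounce: vy ← 0.85·8.913 = 7.576
Arc 3: start y=0.000, vy=7.576 → t=1.546, apex=2.929, x_land=24.161, impact vy=-7.576
  bounce: vy ← 0.85·7.576 = 6.440
Arc 4: start y=0.000, vy=6.440 → t=1.314, apex=2.116, x_land=30.365, impact vy=-6.440
  bounce: vy ← 0.85·6.440 = 5.474
Arc 5: start y=0.000, vy=5.474 → t=1.117, apex=1.529, x_land=35.638, impact vy=-5.474
  bounce: vy ← 0.85·5.474 = 4.653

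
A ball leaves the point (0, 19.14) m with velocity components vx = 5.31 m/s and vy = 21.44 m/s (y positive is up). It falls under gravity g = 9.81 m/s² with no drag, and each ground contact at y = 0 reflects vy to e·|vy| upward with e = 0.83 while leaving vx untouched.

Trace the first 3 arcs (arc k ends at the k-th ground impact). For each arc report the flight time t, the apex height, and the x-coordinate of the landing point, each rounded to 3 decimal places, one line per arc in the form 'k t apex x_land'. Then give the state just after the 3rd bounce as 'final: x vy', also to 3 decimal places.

1 5.131 42.569 27.248
2 4.890 29.326 53.216
3 4.059 20.202 74.769
final: 74.769 16.525

Arc 1: start y=19.140, vy=21.440 → t=5.131, apex=42.569, x_land=27.248, impact vy=-28.900
  bounce: vy ← 0.83·28.900 = 23.987
Arc 2: start y=0.000, vy=23.987 → t=4.890, apex=29.326, x_land=53.216, impact vy=-23.987
  bounce: vy ← 0.83·23.987 = 19.909
Arc 3: start y=0.000, vy=19.909 → t=4.059, apex=20.202, x_land=74.769, impact vy=-19.909
  bounce: vy ← 0.83·19.909 = 16.525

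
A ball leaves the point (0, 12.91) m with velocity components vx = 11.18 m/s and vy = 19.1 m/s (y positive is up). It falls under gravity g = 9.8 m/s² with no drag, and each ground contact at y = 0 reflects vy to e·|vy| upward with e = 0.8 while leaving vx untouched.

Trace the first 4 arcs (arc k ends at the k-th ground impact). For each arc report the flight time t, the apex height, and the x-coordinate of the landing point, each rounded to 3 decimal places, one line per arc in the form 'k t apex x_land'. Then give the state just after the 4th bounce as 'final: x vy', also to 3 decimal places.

Arc 1: start y=12.910, vy=19.100 → t=4.485, apex=31.523, x_land=50.146, impact vy=-24.857
  bounce: vy ← 0.8·24.857 = 19.885
Arc 2: start y=0.000, vy=19.885 → t=4.058, apex=20.175, x_land=95.517, impact vy=-19.885
  bounce: vy ← 0.8·19.885 = 15.908
Arc 3: start y=0.000, vy=15.908 → t=3.247, apex=12.912, x_land=131.814, impact vy=-15.908
  bounce: vy ← 0.8·15.908 = 12.727
Arc 4: start y=0.000, vy=12.727 → t=2.597, apex=8.264, x_land=160.851, impact vy=-12.727
  bounce: vy ← 0.8·12.727 = 10.181

1 4.485 31.523 50.146
2 4.058 20.175 95.517
3 3.247 12.912 131.814
4 2.597 8.264 160.851
final: 160.851 10.181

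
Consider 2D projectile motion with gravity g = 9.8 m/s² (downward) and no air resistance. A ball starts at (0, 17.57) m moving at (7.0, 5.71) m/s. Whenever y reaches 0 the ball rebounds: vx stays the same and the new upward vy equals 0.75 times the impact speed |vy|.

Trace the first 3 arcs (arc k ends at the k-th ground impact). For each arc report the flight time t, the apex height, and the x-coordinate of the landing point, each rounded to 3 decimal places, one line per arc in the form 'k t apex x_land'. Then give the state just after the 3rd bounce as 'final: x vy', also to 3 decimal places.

Arc 1: start y=17.570, vy=5.710 → t=2.564, apex=19.233, x_land=17.947, impact vy=-19.416
  bounce: vy ← 0.75·19.416 = 14.562
Arc 2: start y=0.000, vy=14.562 → t=2.972, apex=10.819, x_land=38.750, impact vy=-14.562
  bounce: vy ← 0.75·14.562 = 10.921
Arc 3: start y=0.000, vy=10.921 → t=2.229, apex=6.086, x_land=54.352, impact vy=-10.921
  bounce: vy ← 0.75·10.921 = 8.191

1 2.564 19.233 17.947
2 2.972 10.819 38.750
3 2.229 6.086 54.352
final: 54.352 8.191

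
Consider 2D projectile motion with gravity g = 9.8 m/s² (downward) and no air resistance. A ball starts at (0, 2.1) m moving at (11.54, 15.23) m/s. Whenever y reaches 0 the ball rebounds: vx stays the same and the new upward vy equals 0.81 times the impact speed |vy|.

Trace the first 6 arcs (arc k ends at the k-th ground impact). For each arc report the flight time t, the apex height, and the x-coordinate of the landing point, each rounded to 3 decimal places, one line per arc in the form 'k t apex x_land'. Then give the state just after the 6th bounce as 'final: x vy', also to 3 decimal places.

1 3.240 13.934 37.394
2 2.732 9.142 68.920
3 2.213 5.998 94.456
4 1.792 3.935 115.140
5 1.452 2.582 131.894
6 1.176 1.694 145.465
final: 145.465 4.667

Arc 1: start y=2.100, vy=15.230 → t=3.240, apex=13.934, x_land=37.394, impact vy=-16.526
  bounce: vy ← 0.81·16.526 = 13.386
Arc 2: start y=0.000, vy=13.386 → t=2.732, apex=9.142, x_land=68.920, impact vy=-13.386
  bounce: vy ← 0.81·13.386 = 10.843
Arc 3: start y=0.000, vy=10.843 → t=2.213, apex=5.998, x_land=94.456, impact vy=-10.843
  bounce: vy ← 0.81·10.843 = 8.783
Arc 4: start y=0.000, vy=8.783 → t=1.792, apex=3.935, x_land=115.140, impact vy=-8.783
  bounce: vy ← 0.81·8.783 = 7.114
Arc 5: start y=0.000, vy=7.114 → t=1.452, apex=2.582, x_land=131.894, impact vy=-7.114
  bounce: vy ← 0.81·7.114 = 5.762
Arc 6: start y=0.000, vy=5.762 → t=1.176, apex=1.694, x_land=145.465, impact vy=-5.762
  bounce: vy ← 0.81·5.762 = 4.667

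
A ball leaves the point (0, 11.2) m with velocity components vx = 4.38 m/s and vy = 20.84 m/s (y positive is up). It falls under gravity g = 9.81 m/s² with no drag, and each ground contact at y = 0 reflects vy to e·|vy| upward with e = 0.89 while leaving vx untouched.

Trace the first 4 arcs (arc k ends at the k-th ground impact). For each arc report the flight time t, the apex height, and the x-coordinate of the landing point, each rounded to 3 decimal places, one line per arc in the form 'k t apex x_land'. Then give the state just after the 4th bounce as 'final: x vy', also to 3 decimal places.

Arc 1: start y=11.200, vy=20.840 → t=4.731, apex=33.336, x_land=20.723, impact vy=-25.574
  bounce: vy ← 0.89·25.574 = 22.761
Arc 2: start y=0.000, vy=22.761 → t=4.640, apex=26.405, x_land=41.048, impact vy=-22.761
  bounce: vy ← 0.89·22.761 = 20.257
Arc 3: start y=0.000, vy=20.257 → t=4.130, apex=20.916, x_land=59.137, impact vy=-20.257
  bounce: vy ← 0.89·20.257 = 18.029
Arc 4: start y=0.000, vy=18.029 → t=3.676, apex=16.567, x_land=75.237, impact vy=-18.029
  bounce: vy ← 0.89·18.029 = 16.046

1 4.731 33.336 20.723
2 4.640 26.405 41.048
3 4.130 20.916 59.137
4 3.676 16.567 75.237
final: 75.237 16.046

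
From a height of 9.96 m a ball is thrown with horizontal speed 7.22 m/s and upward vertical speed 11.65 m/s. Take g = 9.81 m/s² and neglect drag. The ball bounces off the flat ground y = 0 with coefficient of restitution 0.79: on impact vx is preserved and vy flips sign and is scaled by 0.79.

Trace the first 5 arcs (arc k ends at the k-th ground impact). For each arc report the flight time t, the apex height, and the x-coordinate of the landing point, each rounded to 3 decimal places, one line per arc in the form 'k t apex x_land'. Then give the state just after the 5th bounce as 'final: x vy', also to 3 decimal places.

1 3.043 16.878 21.967
2 2.931 10.533 43.128
3 2.315 6.574 59.845
4 1.829 4.103 73.051
5 1.445 2.561 83.484
final: 83.484 5.599

Arc 1: start y=9.960, vy=11.650 → t=3.043, apex=16.878, x_land=21.967, impact vy=-18.197
  bounce: vy ← 0.79·18.197 = 14.376
Arc 2: start y=0.000, vy=14.376 → t=2.931, apex=10.533, x_land=43.128, impact vy=-14.376
  bounce: vy ← 0.79·14.376 = 11.357
Arc 3: start y=0.000, vy=11.357 → t=2.315, apex=6.574, x_land=59.845, impact vy=-11.357
  bounce: vy ← 0.79·11.357 = 8.972
Arc 4: start y=0.000, vy=8.972 → t=1.829, apex=4.103, x_land=73.051, impact vy=-8.972
  bounce: vy ← 0.79·8.972 = 7.088
Arc 5: start y=0.000, vy=7.088 → t=1.445, apex=2.561, x_land=83.484, impact vy=-7.088
  bounce: vy ← 0.79·7.088 = 5.599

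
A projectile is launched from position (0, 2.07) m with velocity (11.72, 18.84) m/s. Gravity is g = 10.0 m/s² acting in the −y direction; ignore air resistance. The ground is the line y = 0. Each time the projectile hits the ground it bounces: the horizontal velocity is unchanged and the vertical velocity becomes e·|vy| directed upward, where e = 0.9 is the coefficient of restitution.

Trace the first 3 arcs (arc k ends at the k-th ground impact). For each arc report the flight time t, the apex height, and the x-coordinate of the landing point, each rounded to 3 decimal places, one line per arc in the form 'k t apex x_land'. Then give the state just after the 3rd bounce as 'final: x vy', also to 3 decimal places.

Arc 1: start y=2.070, vy=18.840 → t=3.875, apex=19.817, x_land=45.413, impact vy=-19.908
  bounce: vy ← 0.9·19.908 = 17.918
Arc 2: start y=0.000, vy=17.918 → t=3.584, apex=16.052, x_land=87.412, impact vy=-17.918
  bounce: vy ← 0.9·17.918 = 16.126
Arc 3: start y=0.000, vy=16.126 → t=3.225, apex=13.002, x_land=125.211, impact vy=-16.126
  bounce: vy ← 0.9·16.126 = 14.513

1 3.875 19.817 45.413
2 3.584 16.052 87.412
3 3.225 13.002 125.211
final: 125.211 14.513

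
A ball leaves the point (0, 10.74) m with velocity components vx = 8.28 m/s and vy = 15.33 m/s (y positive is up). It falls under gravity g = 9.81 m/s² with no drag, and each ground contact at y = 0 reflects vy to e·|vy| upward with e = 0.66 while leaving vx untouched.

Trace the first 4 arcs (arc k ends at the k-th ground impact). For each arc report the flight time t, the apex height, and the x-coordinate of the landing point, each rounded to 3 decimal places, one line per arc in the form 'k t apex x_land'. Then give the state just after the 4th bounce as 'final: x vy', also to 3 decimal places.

Arc 1: start y=10.740, vy=15.330 → t=3.715, apex=22.718, x_land=30.759, impact vy=-21.112
  bounce: vy ← 0.66·21.112 = 13.934
Arc 2: start y=0.000, vy=13.934 → t=2.841, apex=9.896, x_land=54.280, impact vy=-13.934
  bounce: vy ← 0.66·13.934 = 9.197
Arc 3: start y=0.000, vy=9.197 → t=1.875, apex=4.311, x_land=69.805, impact vy=-9.197
  bounce: vy ← 0.66·9.197 = 6.070
Arc 4: start y=0.000, vy=6.070 → t=1.237, apex=1.878, x_land=80.051, impact vy=-6.070
  bounce: vy ← 0.66·6.070 = 4.006

1 3.715 22.718 30.759
2 2.841 9.896 54.280
3 1.875 4.311 69.805
4 1.237 1.878 80.051
final: 80.051 4.006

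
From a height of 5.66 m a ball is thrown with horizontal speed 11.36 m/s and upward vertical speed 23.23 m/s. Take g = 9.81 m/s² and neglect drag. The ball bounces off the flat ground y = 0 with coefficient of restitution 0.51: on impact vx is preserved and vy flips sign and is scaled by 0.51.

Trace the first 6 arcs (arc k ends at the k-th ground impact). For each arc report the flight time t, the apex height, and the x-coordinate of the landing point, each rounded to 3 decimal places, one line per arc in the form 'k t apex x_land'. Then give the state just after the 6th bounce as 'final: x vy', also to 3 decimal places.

1 4.968 33.164 56.439
2 2.652 8.626 86.569
3 1.353 2.244 101.935
4 0.690 0.584 109.772
5 0.352 0.152 113.768
6 0.179 0.039 115.807
final: 115.807 0.449

Arc 1: start y=5.660, vy=23.230 → t=4.968, apex=33.164, x_land=56.439, impact vy=-25.508
  bounce: vy ← 0.51·25.508 = 13.009
Arc 2: start y=0.000, vy=13.009 → t=2.652, apex=8.626, x_land=86.569, impact vy=-13.009
  bounce: vy ← 0.51·13.009 = 6.635
Arc 3: start y=0.000, vy=6.635 → t=1.353, apex=2.244, x_land=101.935, impact vy=-6.635
  bounce: vy ← 0.51·6.635 = 3.384
Arc 4: start y=0.000, vy=3.384 → t=0.690, apex=0.584, x_land=109.772, impact vy=-3.384
  bounce: vy ← 0.51·3.384 = 1.726
Arc 5: start y=0.000, vy=1.726 → t=0.352, apex=0.152, x_land=113.768, impact vy=-1.726
  bounce: vy ← 0.51·1.726 = 0.880
Arc 6: start y=0.000, vy=0.880 → t=0.179, apex=0.039, x_land=115.807, impact vy=-0.880
  bounce: vy ← 0.51·0.880 = 0.449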